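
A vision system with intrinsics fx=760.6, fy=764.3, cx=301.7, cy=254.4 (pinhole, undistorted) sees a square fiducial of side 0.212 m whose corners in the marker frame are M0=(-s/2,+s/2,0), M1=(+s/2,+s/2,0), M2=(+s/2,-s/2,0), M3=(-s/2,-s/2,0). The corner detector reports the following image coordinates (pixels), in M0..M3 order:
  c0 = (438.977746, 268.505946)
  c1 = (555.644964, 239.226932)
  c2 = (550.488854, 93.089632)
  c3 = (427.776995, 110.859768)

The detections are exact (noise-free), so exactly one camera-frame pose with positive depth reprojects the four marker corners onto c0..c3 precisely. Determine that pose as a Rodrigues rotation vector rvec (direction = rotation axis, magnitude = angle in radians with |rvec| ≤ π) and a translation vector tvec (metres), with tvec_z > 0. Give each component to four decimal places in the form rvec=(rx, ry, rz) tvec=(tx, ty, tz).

Intrinsics K: fx=760.6, fy=764.3, cx=301.7, cy=254.4
Marker side s = 0.212 m; corners in marker frame (Z=0):
  M0 = (-0.1060, +0.1060, 0)
  M1 = (+0.1060, +0.1060, 0)
  M2 = (+0.1060, -0.1060, 0)
  M3 = (-0.1060, -0.1060, 0)
Detected image corners:
  c0 = (438.977746, 268.505946) px
  c1 = (555.644964, 239.226932) px
  c2 = (550.488854, 93.089632) px
  c3 = (427.776995, 110.859768) px
Planar DLT: solve 8×8 A·h = b for H (H[2,2]=1):
  H  [+756.69540 +142.33371 +495.78892]
  H  [-42.15393 +752.98864 +179.13721]
  H  [+0.39017 +0.21156 +1.00000]
B = K⁻¹H; ‖b₁‖=0.944583, ‖b₂‖=0.944583; λ = 2/(‖b₁‖+‖b₂‖) = 1.058668, sign → tz>0 ⇒ λ=+1.058668
r₁ = λ·B[:,0] = (+0.88939,-0.19588,+0.41306); r₂ = λ·B[:,1] = (+0.10927,+0.96845,+0.22397)
r₃ = r₁×r₂ = (-0.44390,-0.15406,+0.88273); SVD([r₁ r₂ r₃]) → R = UVᵀ:
  R  [+0.88939 +0.10927 -0.44390]
  R  [-0.19588 +0.96845 -0.15406]
  R  [+0.41306 +0.22397 +0.88273]
t = (+0.27015, -0.10425, +1.05867) m
tr R = 2.740570; θ = arccos((tr R − 1)/2) = 0.515016 rad = 29.508°
axis k = ((R−Rᵀ)₃₂, (R−Rᵀ)₁₃, (R−Rᵀ)₂₁) / (2 sinθ) = (+0.383751, -0.869931, -0.309767)
rvec = θ·k = (+0.197638, -0.448028, -0.159535)

rvec=(0.1976, -0.4480, -0.1595) tvec=(0.2701, -0.1043, 1.0587)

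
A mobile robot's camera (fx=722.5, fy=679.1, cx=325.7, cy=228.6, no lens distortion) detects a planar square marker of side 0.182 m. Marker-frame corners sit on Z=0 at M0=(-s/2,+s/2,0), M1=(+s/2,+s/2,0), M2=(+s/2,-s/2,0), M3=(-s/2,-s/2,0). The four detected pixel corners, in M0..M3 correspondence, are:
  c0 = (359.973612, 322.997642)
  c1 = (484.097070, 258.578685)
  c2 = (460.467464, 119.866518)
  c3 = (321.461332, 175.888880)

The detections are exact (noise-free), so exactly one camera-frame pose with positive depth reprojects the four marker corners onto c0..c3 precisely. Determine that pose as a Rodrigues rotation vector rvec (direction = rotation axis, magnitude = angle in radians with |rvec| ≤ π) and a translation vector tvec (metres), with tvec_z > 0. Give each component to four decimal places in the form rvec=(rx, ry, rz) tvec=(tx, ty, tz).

rvec=(0.3315, -0.5064, -0.3315) tvec=(0.0913, -0.0086, 0.7792)

Intrinsics K: fx=722.5, fy=679.1, cx=325.7, cy=228.6
Marker side s = 0.182 m; corners in marker frame (Z=0):
  M0 = (-0.0910, +0.0910, 0)
  M1 = (+0.0910, +0.0910, 0)
  M2 = (+0.0910, -0.0910, 0)
  M3 = (-0.0910, -0.0910, 0)
Detected image corners:
  c0 = (359.973612, 322.997642) px
  c1 = (484.097070, 258.578685) px
  c2 = (460.467464, 119.866518) px
  c3 = (321.461332, 175.888880) px
Planar DLT: solve 8×8 A·h = b for H (H[2,2]=1):
  H  [+937.21931 +370.34286 +410.38453]
  H  [-215.28016 +892.88333 +221.10060]
  H  [+0.53181 +0.49595 +1.00000]
B = K⁻¹H; ‖b₁‖=1.283382, ‖b₂‖=1.283382; λ = 2/(‖b₁‖+‖b₂‖) = 0.779191, sign → tz>0 ⇒ λ=+0.779191
r₁ = λ·B[:,0] = (+0.82396,-0.38650,+0.41438); r₂ = λ·B[:,1] = (+0.22520,+0.89440,+0.38644)
r₃ = r₁×r₂ = (-0.51998,-0.22509,+0.82399); SVD([r₁ r₂ r₃]) → R = UVᵀ:
  R  [+0.82396 +0.22520 -0.51998]
  R  [-0.38650 +0.89440 -0.22509]
  R  [+0.41438 +0.38644 +0.82399]
t = (+0.09133, -0.00860, +0.77919) m
tr R = 2.542344; θ = arccos((tr R − 1)/2) = 0.690116 rad = 39.541°
axis k = ((R−Rᵀ)₃₂, (R−Rᵀ)₁₃, (R−Rᵀ)₂₁) / (2 sinθ) = (+0.480286, -0.733840, -0.480421)
rvec = θ·k = (+0.331453, -0.506435, -0.331546)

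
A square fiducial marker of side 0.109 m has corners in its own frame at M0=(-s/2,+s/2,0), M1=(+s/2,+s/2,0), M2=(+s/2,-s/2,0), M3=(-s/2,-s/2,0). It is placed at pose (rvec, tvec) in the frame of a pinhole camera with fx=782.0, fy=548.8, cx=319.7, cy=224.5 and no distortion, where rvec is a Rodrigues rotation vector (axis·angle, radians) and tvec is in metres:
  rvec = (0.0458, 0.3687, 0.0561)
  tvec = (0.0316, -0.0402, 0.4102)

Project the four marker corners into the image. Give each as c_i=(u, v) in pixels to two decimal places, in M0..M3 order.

c0=(280.51, 238.09) c1=(478.28, 249.04) c2=(490.94, 95.50) c3=(289.24, 98.48)

Intrinsics K: fx=782.0, fy=548.8, cx=319.7, cy=224.5
Marker side s = 0.109 m; corners in marker frame (Z=0):
  M0 = (-0.0545, +0.0545, 0)
  M1 = (+0.0545, +0.0545, 0)
  M2 = (+0.0545, -0.0545, 0)
  M3 = (-0.0545, -0.0545, 0)
rvec = (0.0458, 0.3687, 0.0561), |rvec| = θ = 0.37575 rad = 21.529°
Rodrigues: sinθ=0.36697, 1−cosθ=0.06977; R = I + sinθ·[k]× + (1−cosθ)·[k]×²:
    [+0.93127 -0.04644 +0.36135]
    [+0.06313 +0.99741 -0.03451]
    [-0.35882 +0.05495 +0.93179]
t = (0.0316, -0.0402, 0.4102) m
M0: Pc = R·M0+t = (-0.02169, +0.01072, +0.43275); u = 782.0·(-0.02169)/0.43275 + 319.7 = 280.5133, v = 548.8·(+0.01072)/0.43275 + 224.5 = 238.0922
M1: Pc = R·M1+t = (+0.07982, +0.01760, +0.39364); u = 782.0·(+0.07982)/0.39364 + 319.7 = 478.2756, v = 548.8·(+0.01760)/0.39364 + 224.5 = 249.0367
M2: Pc = R·M2+t = (+0.08489, -0.09112, +0.38765); u = 782.0·(+0.08489)/0.38765 + 319.7 = 490.9383, v = 548.8·(-0.09112)/0.38765 + 224.5 = 95.5033
M3: Pc = R·M3+t = (-0.01662, -0.09800, +0.42676); u = 782.0·(-0.01662)/0.42676 + 319.7 = 289.2398, v = 548.8·(-0.09800)/0.42676 + 224.5 = 98.4759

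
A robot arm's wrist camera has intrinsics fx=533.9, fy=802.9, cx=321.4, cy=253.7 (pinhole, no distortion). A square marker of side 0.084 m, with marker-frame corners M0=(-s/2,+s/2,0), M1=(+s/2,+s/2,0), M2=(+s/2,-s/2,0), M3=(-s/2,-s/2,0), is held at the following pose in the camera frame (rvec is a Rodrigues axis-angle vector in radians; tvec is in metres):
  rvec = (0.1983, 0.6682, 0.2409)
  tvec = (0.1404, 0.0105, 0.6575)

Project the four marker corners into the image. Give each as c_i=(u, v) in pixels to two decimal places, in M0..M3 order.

Intrinsics K: fx=533.9, fy=802.9, cx=321.4, cy=253.7
Marker side s = 0.084 m; corners in marker frame (Z=0):
  M0 = (-0.0420, +0.0420, 0)
  M1 = (+0.0420, +0.0420, 0)
  M2 = (+0.0420, -0.0420, 0)
  M3 = (-0.0420, -0.0420, 0)
rvec = (0.1983, 0.6682, 0.2409), |rvec| = θ = 0.73746 rad = 42.253°
Rodrigues: sinθ=0.67241, 1−cosθ=0.25982; R = I + sinθ·[k]× + (1−cosθ)·[k]×²:
    [+0.75897 -0.15635 +0.63208]
    [+0.28295 +0.95349 -0.10391]
    [-0.58644 +0.25771 +0.76790]
t = (0.1404, 0.0105, 0.6575) m
M0: Pc = R·M0+t = (+0.10196, +0.03866, +0.69295); u = 533.9·(+0.10196)/0.69295 + 321.4 = 399.9546, v = 802.9·(+0.03866)/0.69295 + 253.7 = 298.4967
M1: Pc = R·M1+t = (+0.16571, +0.06243, +0.64369); u = 533.9·(+0.16571)/0.64369 + 321.4 = 458.8451, v = 802.9·(+0.06243)/0.64369 + 253.7 = 331.5717
M2: Pc = R·M2+t = (+0.17884, -0.01766, +0.62205); u = 533.9·(+0.17884)/0.62205 + 321.4 = 474.9005, v = 802.9·(-0.01766)/0.62205 + 253.7 = 230.9023
M3: Pc = R·M3+t = (+0.11509, -0.04143, +0.67131); u = 533.9·(+0.11509)/0.67131 + 321.4 = 412.9328, v = 802.9·(-0.04143)/0.67131 + 253.7 = 204.1479

c0=(399.95, 298.50) c1=(458.85, 331.57) c2=(474.90, 230.90) c3=(412.93, 204.15)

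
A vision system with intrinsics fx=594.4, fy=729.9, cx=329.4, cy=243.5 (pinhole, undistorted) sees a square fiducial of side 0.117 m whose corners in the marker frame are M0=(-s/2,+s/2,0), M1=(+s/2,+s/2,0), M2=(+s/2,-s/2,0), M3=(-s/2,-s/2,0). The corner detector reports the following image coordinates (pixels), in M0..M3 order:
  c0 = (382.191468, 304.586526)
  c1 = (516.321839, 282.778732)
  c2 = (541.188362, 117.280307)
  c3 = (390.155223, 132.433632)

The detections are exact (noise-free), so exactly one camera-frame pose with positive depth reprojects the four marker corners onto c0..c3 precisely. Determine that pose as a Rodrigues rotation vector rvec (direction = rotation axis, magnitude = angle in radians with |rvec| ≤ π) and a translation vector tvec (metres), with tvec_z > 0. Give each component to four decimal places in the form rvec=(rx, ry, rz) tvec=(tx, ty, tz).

Intrinsics K: fx=594.4, fy=729.9, cx=329.4, cy=243.5
Marker side s = 0.117 m; corners in marker frame (Z=0):
  M0 = (-0.0585, +0.0585, 0)
  M1 = (+0.0585, +0.0585, 0)
  M2 = (+0.0585, -0.0585, 0)
  M3 = (-0.0585, -0.0585, 0)
Detected image corners:
  c0 = (382.191468, 304.586526) px
  c1 = (516.321839, 282.778732) px
  c2 = (541.188362, 117.280307) px
  c3 = (390.155223, 132.433632) px
Planar DLT: solve 8×8 A·h = b for H (H[2,2]=1):
  H  [+1421.61433 +345.18516 +458.84407]
  H  [-64.81799 +1665.16486 +214.28596]
  H  [+0.45352 +1.06544 +1.00000]
B = K⁻¹H; ‖b₁‖=2.201007, ‖b₂‖=2.201007; λ = 2/(‖b₁‖+‖b₂‖) = 0.454337, sign → tz>0 ⇒ λ=+0.454337
r₁ = λ·B[:,0] = (+0.97244,-0.10909,+0.20605); r₂ = λ·B[:,1] = (-0.00441,+0.87502,+0.48407)
r₃ = r₁×r₂ = (-0.23310,-0.47164,+0.85042); SVD([r₁ r₂ r₃]) → R = UVᵀ:
  R  [+0.97244 -0.00441 -0.23310]
  R  [-0.10909 +0.87502 -0.47164]
  R  [+0.20605 +0.48407 +0.85042]
t = (+0.09894, -0.01818, +0.45434) m
tr R = 2.697882; θ = arccos((tr R − 1)/2) = 0.556818 rad = 31.903°
axis k = ((R−Rᵀ)₃₂, (R−Rᵀ)₁₃, (R−Rᵀ)₂₁) / (2 sinθ) = (+0.904194, -0.415483, -0.099033)
rvec = θ·k = (+0.503471, -0.231348, -0.055143)

rvec=(0.5035, -0.2313, -0.0551) tvec=(0.0989, -0.0182, 0.4543)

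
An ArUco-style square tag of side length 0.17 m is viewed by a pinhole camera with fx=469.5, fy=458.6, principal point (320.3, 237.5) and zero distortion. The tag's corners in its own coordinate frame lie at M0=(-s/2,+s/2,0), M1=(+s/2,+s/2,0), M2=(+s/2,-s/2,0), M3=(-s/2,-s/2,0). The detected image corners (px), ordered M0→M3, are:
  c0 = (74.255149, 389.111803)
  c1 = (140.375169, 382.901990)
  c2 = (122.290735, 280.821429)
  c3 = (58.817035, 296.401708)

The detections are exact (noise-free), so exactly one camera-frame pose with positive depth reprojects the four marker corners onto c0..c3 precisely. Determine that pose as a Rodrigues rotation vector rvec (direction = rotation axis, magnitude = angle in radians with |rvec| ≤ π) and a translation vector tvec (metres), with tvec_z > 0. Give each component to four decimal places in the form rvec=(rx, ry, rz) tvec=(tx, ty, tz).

rvec=(-0.0226, 0.4837, -0.2162) tvec=(-0.3784, 0.1732, 0.7965)

Intrinsics K: fx=469.5, fy=458.6, cx=320.3, cy=237.5
Marker side s = 0.17 m; corners in marker frame (Z=0):
  M0 = (-0.0850, +0.0850, 0)
  M1 = (+0.0850, +0.0850, 0)
  M2 = (+0.0850, -0.0850, 0)
  M3 = (-0.0850, -0.0850, 0)
Detected image corners:
  c0 = (74.255149, 389.111803) px
  c1 = (140.375169, 382.901990) px
  c2 = (122.290735, 280.821429) px
  c3 = (58.817035, 296.401708) px
Planar DLT: solve 8×8 A·h = b for H (H[2,2]=1):
  H  [+324.09682 +89.19150 +97.28292]
  H  [-258.64192 +540.80060 +337.19850]
  H  [-0.57615 -0.09120 +1.00000]
B = K⁻¹H; ‖b₁‖=1.255451, ‖b₂‖=1.255451; λ = 2/(‖b₁‖+‖b₂‖) = 0.796526, sign → tz>0 ⇒ λ=+0.796526
r₁ = λ·B[:,0] = (+0.86292,-0.21156,-0.45892); r₂ = λ·B[:,1] = (+0.20088,+0.97692,-0.07265)
r₃ = r₁×r₂ = (+0.46369,-0.02950,+0.88550); SVD([r₁ r₂ r₃]) → R = UVᵀ:
  R  [+0.86292 +0.20088 +0.46369]
  R  [-0.21156 +0.97692 -0.02950]
  R  [-0.45892 -0.07265 +0.88550]
t = (-0.37836, +0.17316, +0.79653) m
tr R = 2.725347; θ = arccos((tr R − 1)/2) = 0.530264 rad = 30.382°
axis k = ((R−Rᵀ)₃₂, (R−Rᵀ)₁₃, (R−Rᵀ)₂₁) / (2 sinθ) = (-0.042655, +0.912101, -0.407741)
rvec = θ·k = (-0.022619, +0.483654, -0.216210)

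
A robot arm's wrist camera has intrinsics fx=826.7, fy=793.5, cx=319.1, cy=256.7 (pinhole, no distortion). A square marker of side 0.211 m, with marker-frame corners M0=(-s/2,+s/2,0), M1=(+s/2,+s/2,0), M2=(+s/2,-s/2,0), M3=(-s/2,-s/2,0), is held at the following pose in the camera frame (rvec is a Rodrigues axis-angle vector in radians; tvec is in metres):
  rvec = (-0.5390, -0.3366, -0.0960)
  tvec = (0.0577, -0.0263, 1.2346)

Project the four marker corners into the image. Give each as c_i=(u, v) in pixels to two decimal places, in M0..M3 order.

c0=(302.63, 301.04) c1=(438.22, 298.18) c2=(405.58, 186.62) c3=(279.26, 182.87)

Intrinsics K: fx=826.7, fy=793.5, cx=319.1, cy=256.7
Marker side s = 0.211 m; corners in marker frame (Z=0):
  M0 = (-0.1055, +0.1055, 0)
  M1 = (+0.1055, +0.1055, 0)
  M2 = (+0.1055, -0.1055, 0)
  M3 = (-0.1055, -0.1055, 0)
rvec = (-0.5390, -0.3366, -0.0960), |rvec| = θ = 0.64268 rad = 36.823°
Rodrigues: sinθ=0.59934, 1−cosθ=0.19951; R = I + sinθ·[k]× + (1−cosθ)·[k]×²:
    [+0.94082 +0.17716 -0.28891]
    [-0.00189 +0.85522 +0.51826]
    [+0.33890 -0.48705 +0.80494]
t = (0.0577, -0.0263, 1.2346) m
M0: Pc = R·M0+t = (-0.02287, +0.06413, +1.14746); u = 826.7·(-0.02287)/1.14746 + 319.1 = 302.6258, v = 793.5·(+0.06413)/1.14746 + 256.7 = 301.0443
M1: Pc = R·M1+t = (+0.17565, +0.06373, +1.21897); u = 826.7·(+0.17565)/1.21897 + 319.1 = 438.2231, v = 793.5·(+0.06373)/1.21897 + 256.7 = 298.1830
M2: Pc = R·M2+t = (+0.13827, -0.11673, +1.32174); u = 826.7·(+0.13827)/1.32174 + 319.1 = 405.5807, v = 793.5·(-0.11673)/1.32174 + 256.7 = 186.6244
M3: Pc = R·M3+t = (-0.06025, -0.11633, +1.25023); u = 826.7·(-0.06025)/1.25023 + 319.1 = 279.2623, v = 793.5·(-0.11633)/1.25023 + 256.7 = 182.8698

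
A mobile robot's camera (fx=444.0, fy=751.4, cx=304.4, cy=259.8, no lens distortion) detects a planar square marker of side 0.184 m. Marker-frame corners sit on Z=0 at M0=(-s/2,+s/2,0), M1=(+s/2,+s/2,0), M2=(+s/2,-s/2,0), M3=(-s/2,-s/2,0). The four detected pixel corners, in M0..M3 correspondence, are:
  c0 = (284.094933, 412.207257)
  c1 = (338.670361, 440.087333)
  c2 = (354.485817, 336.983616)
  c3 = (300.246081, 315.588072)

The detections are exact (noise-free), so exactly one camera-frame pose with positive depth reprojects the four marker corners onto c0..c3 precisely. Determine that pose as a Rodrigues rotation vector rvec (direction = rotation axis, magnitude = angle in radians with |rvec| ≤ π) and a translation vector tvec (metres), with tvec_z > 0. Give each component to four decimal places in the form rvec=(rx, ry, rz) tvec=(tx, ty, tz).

Intrinsics K: fx=444.0, fy=751.4, cx=304.4, cy=259.8
Marker side s = 0.184 m; corners in marker frame (Z=0):
  M0 = (-0.0920, +0.0920, 0)
  M1 = (+0.0920, +0.0920, 0)
  M2 = (+0.0920, -0.0920, 0)
  M3 = (-0.0920, -0.0920, 0)
Detected image corners:
  c0 = (284.094933, 412.207257) px
  c1 = (338.670361, 440.087333) px
  c2 = (354.485817, 336.983616) px
  c3 = (300.246081, 315.588072) px
Planar DLT: solve 8×8 A·h = b for H (H[2,2]=1):
  H  [+193.05320 -127.75153 +318.66411]
  H  [+12.79830 +494.07349 +375.26470]
  H  [-0.32135 -0.12793 +1.00000]
B = K⁻¹H; ‖b₁‖=0.740849, ‖b₂‖=0.740849; λ = 2/(‖b₁‖+‖b₂‖) = 1.349803, sign → tz>0 ⇒ λ=+1.349803
r₁ = λ·B[:,0] = (+0.88428,+0.17296,-0.43375); r₂ = λ·B[:,1] = (-0.26999,+0.94725,-0.17269)
r₃ = r₁×r₂ = (+0.38101,+0.26981,+0.88433); SVD([r₁ r₂ r₃]) → R = UVᵀ:
  R  [+0.88428 -0.26999 +0.38101]
  R  [+0.17296 +0.94725 +0.26981]
  R  [-0.43375 -0.17269 +0.88433]
t = (+0.04336, +0.20742, +1.34980) m
tr R = 2.715857; θ = arccos((tr R − 1)/2) = 0.539573 rad = 30.915°
axis k = ((R−Rᵀ)₃₂, (R−Rᵀ)₁₃, (R−Rᵀ)₂₁) / (2 sinθ) = (-0.430635, +0.792922, +0.431078)
rvec = θ·k = (-0.232359, +0.427839, +0.232598)

rvec=(-0.2324, 0.4278, 0.2326) tvec=(0.0434, 0.2074, 1.3498)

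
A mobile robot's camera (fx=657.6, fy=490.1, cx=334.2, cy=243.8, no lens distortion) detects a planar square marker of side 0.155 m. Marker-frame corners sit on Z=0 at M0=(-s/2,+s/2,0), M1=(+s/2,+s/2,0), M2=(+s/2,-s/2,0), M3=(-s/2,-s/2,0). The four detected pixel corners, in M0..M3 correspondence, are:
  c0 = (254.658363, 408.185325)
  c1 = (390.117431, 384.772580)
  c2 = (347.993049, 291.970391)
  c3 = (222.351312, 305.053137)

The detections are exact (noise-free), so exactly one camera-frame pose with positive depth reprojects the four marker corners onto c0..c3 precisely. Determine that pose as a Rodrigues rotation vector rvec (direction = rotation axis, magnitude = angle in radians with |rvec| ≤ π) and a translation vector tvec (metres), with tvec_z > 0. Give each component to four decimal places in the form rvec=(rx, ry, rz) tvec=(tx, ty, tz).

Intrinsics K: fx=657.6, fy=490.1, cx=334.2, cy=243.8
Marker side s = 0.155 m; corners in marker frame (Z=0):
  M0 = (-0.0775, +0.0775, 0)
  M1 = (+0.0775, +0.0775, 0)
  M2 = (+0.0775, -0.0775, 0)
  M3 = (-0.0775, -0.0775, 0)
Detected image corners:
  c0 = (254.658363, 408.185325) px
  c1 = (390.117431, 384.772580) px
  c2 = (347.993049, 291.970391) px
  c3 = (222.351312, 305.053137) px
Planar DLT: solve 8×8 A·h = b for H (H[2,2]=1):
  H  [+1010.84620 +45.58534 +305.68390]
  H  [+78.59410 +406.51925 +344.65129]
  H  [+0.56017 -0.64484 +1.00000]
B = K⁻¹H; ‖b₁‖=1.377140, ‖b₂‖=1.377140; λ = 2/(‖b₁‖+‖b₂‖) = 0.726143, sign → tz>0 ⇒ λ=+0.726143
r₁ = λ·B[:,0] = (+0.90949,-0.08590,+0.40676); r₂ = λ·B[:,1] = (+0.28831,+0.83524,-0.46825)
r₃ = r₁×r₂ = (-0.29952,+0.54314,+0.78440); SVD([r₁ r₂ r₃]) → R = UVᵀ:
  R  [+0.90949 +0.28831 -0.29952]
  R  [-0.08590 +0.83524 +0.54314]
  R  [+0.40676 -0.46825 +0.78440]
t = (-0.03149, +0.14942, +0.72614) m
tr R = 2.529127; θ = arccos((tr R − 1)/2) = 0.700433 rad = 40.132°
axis k = ((R−Rᵀ)₃₂, (R−Rᵀ)₁₃, (R−Rᵀ)₂₁) / (2 sinθ) = (-0.784570, -0.547891, -0.290283)
rvec = θ·k = (-0.549539, -0.383761, -0.203324)

rvec=(-0.5495, -0.3838, -0.2033) tvec=(-0.0315, 0.1494, 0.7261)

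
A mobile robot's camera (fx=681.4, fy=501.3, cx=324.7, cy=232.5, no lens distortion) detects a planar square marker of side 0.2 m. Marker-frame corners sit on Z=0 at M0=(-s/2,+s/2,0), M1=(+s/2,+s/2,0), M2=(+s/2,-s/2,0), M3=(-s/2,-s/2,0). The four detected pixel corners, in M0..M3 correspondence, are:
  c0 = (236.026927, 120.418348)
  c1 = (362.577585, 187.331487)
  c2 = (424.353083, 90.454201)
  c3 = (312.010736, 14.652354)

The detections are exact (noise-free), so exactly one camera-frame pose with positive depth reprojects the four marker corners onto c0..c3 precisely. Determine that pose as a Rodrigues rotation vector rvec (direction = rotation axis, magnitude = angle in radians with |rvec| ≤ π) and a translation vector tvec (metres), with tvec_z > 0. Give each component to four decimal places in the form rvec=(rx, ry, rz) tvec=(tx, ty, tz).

rvec=(-0.0755, -0.5751, 0.4836) tvec=(0.0164, -0.2118, 0.8274)

Intrinsics K: fx=681.4, fy=501.3, cx=324.7, cy=232.5
Marker side s = 0.2 m; corners in marker frame (Z=0):
  M0 = (-0.1000, +0.1000, 0)
  M1 = (+0.1000, +0.1000, 0)
  M2 = (+0.1000, -0.1000, 0)
  M3 = (-0.1000, -0.1000, 0)
Detected image corners:
  c0 = (236.026927, 120.418348) px
  c1 = (362.577585, 187.331487) px
  c2 = (424.353083, 90.454201) px
  c3 = (312.010736, 14.652354) px
Planar DLT: solve 8×8 A·h = b for H (H[2,2]=1):
  H  [+799.89758 -423.36113 +338.22143]
  H  [+420.27151 +480.16281 +104.15841]
  H  [+0.60984 -0.24309 +1.00000]
B = K⁻¹H; ‖b₁‖=1.208609, ‖b₂‖=1.208609; λ = 2/(‖b₁‖+‖b₂‖) = 0.827398, sign → tz>0 ⇒ λ=+0.827398
r₁ = λ·B[:,0] = (+0.73084,+0.45964,+0.50458); r₂ = λ·B[:,1] = (-0.41823,+0.88579,-0.20113)
r₃ = r₁×r₂ = (-0.53940,-0.06403,+0.83961); SVD([r₁ r₂ r₃]) → R = UVᵀ:
  R  [+0.73084 -0.41823 -0.53940]
  R  [+0.45964 +0.88579 -0.06403]
  R  [+0.50458 -0.20113 +0.83961]
t = (+0.01642, -0.21183, +0.82740) m
tr R = 2.456249; θ = arccos((tr R − 1)/2) = 0.755215 rad = 43.271°
axis k = ((R−Rᵀ)₃₂, (R−Rᵀ)₁₃, (R−Rᵀ)₂₁) / (2 sinθ) = (-0.100007, -0.761534, +0.640363)
rvec = θ·k = (-0.075526, -0.575121, +0.483612)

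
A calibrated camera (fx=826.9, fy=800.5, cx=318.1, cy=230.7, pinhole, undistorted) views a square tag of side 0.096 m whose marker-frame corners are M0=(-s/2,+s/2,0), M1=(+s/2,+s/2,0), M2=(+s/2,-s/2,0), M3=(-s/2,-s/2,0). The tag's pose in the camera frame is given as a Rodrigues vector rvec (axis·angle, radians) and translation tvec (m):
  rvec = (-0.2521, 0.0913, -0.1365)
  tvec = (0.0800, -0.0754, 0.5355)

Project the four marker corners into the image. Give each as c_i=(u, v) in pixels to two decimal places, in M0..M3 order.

Intrinsics K: fx=826.9, fy=800.5, cx=318.1, cy=230.7
Marker side s = 0.096 m; corners in marker frame (Z=0):
  M0 = (-0.0480, +0.0480, 0)
  M1 = (+0.0480, +0.0480, 0)
  M2 = (+0.0480, -0.0480, 0)
  M3 = (-0.0480, -0.0480, 0)
rvec = (-0.2521, 0.0913, -0.1365), |rvec| = θ = 0.30087 rad = 17.239°
Rodrigues: sinθ=0.29635, 1−cosθ=0.04492; R = I + sinθ·[k]× + (1−cosθ)·[k]×²:
    [+0.98662 +0.12303 +0.10701]
    [-0.14587 +0.95922 +0.24213]
    [-0.07285 -0.25450 +0.96433]
t = (0.0800, -0.0754, 0.5355) m
M0: Pc = R·M0+t = (+0.03855, -0.02236, +0.52678); u = 826.9·(+0.03855)/0.52678 + 318.1 = 378.6092, v = 800.5·(-0.02236)/0.52678 + 230.7 = 196.7280
M1: Pc = R·M1+t = (+0.13326, -0.03636, +0.51979); u = 826.9·(+0.13326)/0.51979 + 318.1 = 530.1005, v = 800.5·(-0.03636)/0.51979 + 230.7 = 174.7044
M2: Pc = R·M2+t = (+0.12145, -0.12844, +0.54422); u = 826.9·(+0.12145)/0.54422 + 318.1 = 502.6377, v = 800.5·(-0.12844)/0.54422 + 230.7 = 41.7695
M3: Pc = R·M3+t = (+0.02674, -0.11444, +0.55121); u = 826.9·(+0.02674)/0.55121 + 318.1 = 358.2094, v = 800.5·(-0.11444)/0.55121 + 230.7 = 64.5035

c0=(378.61, 196.73) c1=(530.10, 174.70) c2=(502.64, 41.77) c3=(358.21, 64.50)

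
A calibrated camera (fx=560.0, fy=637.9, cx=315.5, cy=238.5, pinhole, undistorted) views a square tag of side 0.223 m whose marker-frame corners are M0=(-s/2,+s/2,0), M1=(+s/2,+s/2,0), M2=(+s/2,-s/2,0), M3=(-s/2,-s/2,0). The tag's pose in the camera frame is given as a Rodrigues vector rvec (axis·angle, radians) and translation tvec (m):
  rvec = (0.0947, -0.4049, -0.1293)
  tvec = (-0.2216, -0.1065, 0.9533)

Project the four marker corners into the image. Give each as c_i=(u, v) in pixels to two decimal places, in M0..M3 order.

c0=(126.68, 252.08) c1=(255.50, 230.61) c2=(240.39, 87.56) c3=(106.36, 95.92)

Intrinsics K: fx=560.0, fy=637.9, cx=315.5, cy=238.5
Marker side s = 0.223 m; corners in marker frame (Z=0):
  M0 = (-0.1115, +0.1115, 0)
  M1 = (+0.1115, +0.1115, 0)
  M2 = (+0.1115, -0.1115, 0)
  M3 = (-0.1115, -0.1115, 0)
rvec = (0.0947, -0.4049, -0.1293), |rvec| = θ = 0.43547 rad = 24.950°
Rodrigues: sinθ=0.42183, 1−cosθ=0.09333; R = I + sinθ·[k]× + (1−cosθ)·[k]×²:
    [+0.91109 +0.10638 -0.39825]
    [-0.14412 +0.98736 -0.06597]
    [+0.38620 +0.11750 +0.91490]
t = (-0.2216, -0.1065, 0.9533) m
M0: Pc = R·M0+t = (-0.31132, +0.01966, +0.92334); u = 560.0·(-0.31132)/0.92334 + 315.5 = 126.6835, v = 637.9·(+0.01966)/0.92334 + 238.5 = 252.0825
M1: Pc = R·M1+t = (-0.10815, -0.01248, +1.00946); u = 560.0·(-0.10815)/1.00946 + 315.5 = 255.5024, v = 637.9·(-0.01248)/1.00946 + 238.5 = 230.6141
M2: Pc = R·M2+t = (-0.13188, -0.23266, +0.98326); u = 560.0·(-0.13188)/0.98326 + 315.5 = 240.3925, v = 637.9·(-0.23266)/0.98326 + 238.5 = 87.5593
M3: Pc = R·M3+t = (-0.33505, -0.20052, +0.89714); u = 560.0·(-0.33505)/0.89714 + 315.5 = 106.3607, v = 637.9·(-0.20052)/0.89714 + 238.5 = 95.9219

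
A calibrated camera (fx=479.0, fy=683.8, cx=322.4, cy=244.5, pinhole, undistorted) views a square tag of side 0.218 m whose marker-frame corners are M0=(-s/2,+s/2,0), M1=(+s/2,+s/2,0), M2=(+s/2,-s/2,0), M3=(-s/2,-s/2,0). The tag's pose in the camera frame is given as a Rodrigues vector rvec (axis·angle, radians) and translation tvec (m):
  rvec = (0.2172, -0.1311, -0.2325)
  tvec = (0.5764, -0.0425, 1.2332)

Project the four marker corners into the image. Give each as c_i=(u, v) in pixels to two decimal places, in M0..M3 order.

c0=(512.40, 292.45) c1=(588.39, 263.17) c2=(580.92, 147.83) c3=(501.64, 176.15)

Intrinsics K: fx=479.0, fy=683.8, cx=322.4, cy=244.5
Marker side s = 0.218 m; corners in marker frame (Z=0):
  M0 = (-0.1090, +0.1090, 0)
  M1 = (+0.1090, +0.1090, 0)
  M2 = (+0.1090, -0.1090, 0)
  M3 = (-0.1090, -0.1090, 0)
rvec = (0.2172, -0.1311, -0.2325), |rvec| = θ = 0.34412 rad = 19.717°
Rodrigues: sinθ=0.33737, 1−cosθ=0.05863; R = I + sinθ·[k]× + (1−cosθ)·[k]×²:
    [+0.96473 +0.21384 -0.15353]
    [-0.24204 +0.94988 -0.19785]
    [+0.10353 +0.22803 +0.96813]
t = (0.5764, -0.0425, 1.2332) m
M0: Pc = R·M0+t = (+0.49455, +0.08742, +1.24677); u = 479.0·(+0.49455)/1.24677 + 322.4 = 512.4037, v = 683.8·(+0.08742)/1.24677 + 244.5 = 292.4455
M1: Pc = R·M1+t = (+0.70486, +0.03466, +1.26934); u = 479.0·(+0.70486)/1.26934 + 322.4 = 588.3886, v = 683.8·(+0.03466)/1.26934 + 244.5 = 263.1689
M2: Pc = R·M2+t = (+0.65825, -0.17242, +1.21963); u = 479.0·(+0.65825)/1.21963 + 322.4 = 580.9213, v = 683.8·(-0.17242)/1.21963 + 244.5 = 147.8312
M3: Pc = R·M3+t = (+0.44794, -0.11966, +1.19706); u = 479.0·(+0.44794)/1.19706 + 322.4 = 501.6402, v = 683.8·(-0.11966)/1.19706 + 244.5 = 176.1491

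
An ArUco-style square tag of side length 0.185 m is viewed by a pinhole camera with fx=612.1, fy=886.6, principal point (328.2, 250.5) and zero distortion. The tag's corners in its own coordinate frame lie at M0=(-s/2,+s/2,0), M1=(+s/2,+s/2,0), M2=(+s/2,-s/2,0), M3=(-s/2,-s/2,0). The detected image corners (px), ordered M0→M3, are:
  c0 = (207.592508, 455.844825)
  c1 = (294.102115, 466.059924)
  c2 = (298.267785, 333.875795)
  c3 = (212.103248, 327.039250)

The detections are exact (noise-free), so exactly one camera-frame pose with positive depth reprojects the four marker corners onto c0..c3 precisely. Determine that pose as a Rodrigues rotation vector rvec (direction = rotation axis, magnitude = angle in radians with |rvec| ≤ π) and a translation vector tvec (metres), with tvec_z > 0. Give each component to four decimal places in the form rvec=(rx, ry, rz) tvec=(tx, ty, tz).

Intrinsics K: fx=612.1, fy=886.6, cx=328.2, cy=250.5
Marker side s = 0.185 m; corners in marker frame (Z=0):
  M0 = (-0.0925, +0.0925, 0)
  M1 = (+0.0925, +0.0925, 0)
  M2 = (+0.0925, -0.0925, 0)
  M3 = (-0.0925, -0.0925, 0)
Detected image corners:
  c0 = (207.592508, 455.844825) px
  c1 = (294.102115, 466.059924) px
  c2 = (298.267785, 333.875795) px
  c3 = (212.103248, 327.039250) px
Planar DLT: solve 8×8 A·h = b for H (H[2,2]=1):
  H  [+431.74718 -30.68339 +252.47076]
  H  [-8.57867 +693.96654 +395.47823]
  H  [-0.13808 -0.02854 +1.00000]
B = K⁻¹H; ‖b₁‖=0.792073, ‖b₂‖=0.792073; λ = 2/(‖b₁‖+‖b₂‖) = 1.262510, sign → tz>0 ⇒ λ=+1.262510
r₁ = λ·B[:,0] = (+0.98399,+0.03704,-0.17433); r₂ = λ·B[:,1] = (-0.04397,+0.99838,-0.03604)
r₃ = r₁×r₂ = (+0.17271,+0.04312,+0.98403); SVD([r₁ r₂ r₃]) → R = UVᵀ:
  R  [+0.98399 -0.04397 +0.17271]
  R  [+0.03704 +0.99838 +0.04312]
  R  [-0.17433 -0.03604 +0.98403]
t = (-0.15620, +0.20645, +1.26251) m
tr R = 2.966401; θ = arccos((tr R − 1)/2) = 0.183559 rad = 10.517°
axis k = ((R−Rᵀ)₃₂, (R−Rᵀ)₁₃, (R−Rᵀ)₂₁) / (2 sinθ) = (-0.216836, +0.950655, +0.221896)
rvec = θ·k = (-0.039802, +0.174501, +0.040731)

rvec=(-0.0398, 0.1745, 0.0407) tvec=(-0.1562, 0.2064, 1.2625)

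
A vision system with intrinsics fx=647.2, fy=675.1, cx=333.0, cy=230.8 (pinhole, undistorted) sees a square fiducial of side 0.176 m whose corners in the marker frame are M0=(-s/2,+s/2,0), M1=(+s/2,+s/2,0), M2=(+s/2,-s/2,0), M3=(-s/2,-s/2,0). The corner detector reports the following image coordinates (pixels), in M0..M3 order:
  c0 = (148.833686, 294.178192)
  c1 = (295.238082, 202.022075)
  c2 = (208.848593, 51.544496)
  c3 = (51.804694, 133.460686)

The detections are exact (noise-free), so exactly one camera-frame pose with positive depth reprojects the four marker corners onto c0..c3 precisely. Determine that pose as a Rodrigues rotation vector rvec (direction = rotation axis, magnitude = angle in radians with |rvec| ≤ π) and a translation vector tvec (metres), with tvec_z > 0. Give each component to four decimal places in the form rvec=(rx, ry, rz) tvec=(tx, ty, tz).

Intrinsics K: fx=647.2, fy=675.1, cx=333.0, cy=230.8
Marker side s = 0.176 m; corners in marker frame (Z=0):
  M0 = (-0.0880, +0.0880, 0)
  M1 = (+0.0880, +0.0880, 0)
  M2 = (+0.0880, -0.0880, 0)
  M3 = (-0.0880, -0.0880, 0)
Detected image corners:
  c0 = (148.833686, 294.178192) px
  c1 = (295.238082, 202.022075) px
  c2 = (208.848593, 51.544496) px
  c3 = (51.804694, 133.460686) px
Planar DLT: solve 8×8 A·h = b for H (H[2,2]=1):
  H  [+940.30260 +542.58992 +179.67861]
  H  [-418.89957 +904.87856 +169.47552]
  H  [+0.44600 +0.12885 +1.00000]
B = K⁻¹H; ‖b₁‖=1.514304, ‖b₂‖=1.514304; λ = 2/(‖b₁‖+‖b₂‖) = 0.660369, sign → tz>0 ⇒ λ=+0.660369
r₁ = λ·B[:,0] = (+0.80790,-0.51045,+0.29452); r₂ = λ·B[:,1] = (+0.50985,+0.85604,+0.08509)
r₃ = r₁×r₂ = (-0.29556,+0.08142,+0.95185); SVD([r₁ r₂ r₃]) → R = UVᵀ:
  R  [+0.80790 +0.50985 -0.29556]
  R  [-0.51045 +0.85604 +0.08142]
  R  [+0.29452 +0.08509 +0.95185]
t = (-0.15644, -0.05999, +0.66037) m
tr R = 2.615791; θ = arccos((tr R − 1)/2) = 0.630224 rad = 36.109°
axis k = ((R−Rᵀ)₃₂, (R−Rᵀ)₁₃, (R−Rᵀ)₂₁) / (2 sinθ) = (+0.003113, -0.500640, -0.865650)
rvec = θ·k = (+0.001962, -0.315516, -0.545554)

rvec=(0.0020, -0.3155, -0.5456) tvec=(-0.1564, -0.0600, 0.6604)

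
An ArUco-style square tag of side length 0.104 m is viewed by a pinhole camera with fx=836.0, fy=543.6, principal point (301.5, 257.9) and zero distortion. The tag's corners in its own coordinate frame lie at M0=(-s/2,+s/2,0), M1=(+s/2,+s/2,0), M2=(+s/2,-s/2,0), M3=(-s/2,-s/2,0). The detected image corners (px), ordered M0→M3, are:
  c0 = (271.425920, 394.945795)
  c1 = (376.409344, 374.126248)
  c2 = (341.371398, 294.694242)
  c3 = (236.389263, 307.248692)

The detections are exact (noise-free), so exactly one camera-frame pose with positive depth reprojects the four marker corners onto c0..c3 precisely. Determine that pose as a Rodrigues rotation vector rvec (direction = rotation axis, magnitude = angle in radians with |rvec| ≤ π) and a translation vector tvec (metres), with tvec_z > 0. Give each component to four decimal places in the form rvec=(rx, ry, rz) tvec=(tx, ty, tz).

rvec=(-0.2775, -0.6114, -0.1997) tvec=(0.0056, 0.1019, 0.6609)

Intrinsics K: fx=836.0, fy=543.6, cx=301.5, cy=257.9
Marker side s = 0.104 m; corners in marker frame (Z=0):
  M0 = (-0.0520, +0.0520, 0)
  M1 = (+0.0520, +0.0520, 0)
  M2 = (+0.0520, -0.0520, 0)
  M3 = (-0.0520, -0.0520, 0)
Detected image corners:
  c0 = (271.425920, 394.945795) px
  c1 = (376.409344, 374.126248) px
  c2 = (341.371398, 294.694242) px
  c3 = (236.389263, 307.248692) px
Planar DLT: solve 8×8 A·h = b for H (H[2,2]=1):
  H  [+1282.62983 +245.68920 +308.56143]
  H  [+145.75658 +699.63285 +341.72016]
  H  [+0.89158 -0.29768 +1.00000]
B = K⁻¹H; ‖b₁‖=1.513124, ‖b₂‖=1.513124; λ = 2/(‖b₁‖+‖b₂‖) = 0.660884, sign → tz>0 ⇒ λ=+0.660884
r₁ = λ·B[:,0] = (+0.80145,-0.10235,+0.58923); r₂ = λ·B[:,1] = (+0.26518,+0.94392,-0.19673)
r₃ = r₁×r₂ = (-0.53605,+0.31392,+0.78365); SVD([r₁ r₂ r₃]) → R = UVᵀ:
  R  [+0.80145 +0.26518 -0.53605]
  R  [-0.10235 +0.94392 +0.31392]
  R  [+0.58923 -0.19673 +0.78365]
t = (+0.00558, +0.10190, +0.66088) m
tr R = 2.529018; θ = arccos((tr R − 1)/2) = 0.700517 rad = 40.137°
axis k = ((R−Rᵀ)₃₂, (R−Rᵀ)₁₃, (R−Rᵀ)₂₁) / (2 sinθ) = (-0.396091, -0.872838, -0.285071)
rvec = θ·k = (-0.277469, -0.611438, -0.199697)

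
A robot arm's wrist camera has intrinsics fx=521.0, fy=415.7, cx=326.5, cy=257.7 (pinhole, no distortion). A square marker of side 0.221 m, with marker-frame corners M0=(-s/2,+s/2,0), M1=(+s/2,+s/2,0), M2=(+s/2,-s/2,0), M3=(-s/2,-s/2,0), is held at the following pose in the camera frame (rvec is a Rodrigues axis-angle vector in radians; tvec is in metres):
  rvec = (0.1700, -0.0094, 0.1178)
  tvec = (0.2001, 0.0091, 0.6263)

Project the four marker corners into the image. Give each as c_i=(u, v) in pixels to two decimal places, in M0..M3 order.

Intrinsics K: fx=521.0, fy=415.7, cx=326.5, cy=257.7
Marker side s = 0.221 m; corners in marker frame (Z=0):
  M0 = (-0.1105, +0.1105, 0)
  M1 = (+0.1105, +0.1105, 0)
  M2 = (+0.1105, -0.1105, 0)
  M3 = (-0.1105, -0.1105, 0)
rvec = (0.1700, -0.0094, 0.1178), |rvec| = θ = 0.20704 rad = 11.862°
Rodrigues: sinθ=0.20556, 1−cosθ=0.02136; R = I + sinθ·[k]× + (1−cosθ)·[k]×²:
    [+0.99304 -0.11776 +0.00064]
    [+0.11616 +0.97869 -0.16934]
    [+0.01931 +0.16824 +0.98556]
t = (0.2001, 0.0091, 0.6263) m
M0: Pc = R·M0+t = (+0.07736, +0.10441, +0.64276); u = 521.0·(+0.07736)/0.64276 + 326.5 = 389.2032, v = 415.7·(+0.10441)/0.64276 + 257.7 = 325.2260
M1: Pc = R·M1+t = (+0.29682, +0.13008, +0.64702); u = 521.0·(+0.29682)/0.64702 + 326.5 = 565.5062, v = 415.7·(+0.13008)/0.64702 + 257.7 = 341.2745
M2: Pc = R·M2+t = (+0.32284, -0.08621, +0.60984); u = 521.0·(+0.32284)/0.60984 + 326.5 = 602.3106, v = 415.7·(-0.08621)/0.60984 + 257.7 = 198.9357
M3: Pc = R·M3+t = (+0.10338, -0.11188, +0.60558); u = 521.0·(+0.10338)/0.60558 + 326.5 = 415.4425, v = 415.7·(-0.11188)/0.60558 + 257.7 = 180.8988

c0=(389.20, 325.23) c1=(565.51, 341.27) c2=(602.31, 198.94) c3=(415.44, 180.90)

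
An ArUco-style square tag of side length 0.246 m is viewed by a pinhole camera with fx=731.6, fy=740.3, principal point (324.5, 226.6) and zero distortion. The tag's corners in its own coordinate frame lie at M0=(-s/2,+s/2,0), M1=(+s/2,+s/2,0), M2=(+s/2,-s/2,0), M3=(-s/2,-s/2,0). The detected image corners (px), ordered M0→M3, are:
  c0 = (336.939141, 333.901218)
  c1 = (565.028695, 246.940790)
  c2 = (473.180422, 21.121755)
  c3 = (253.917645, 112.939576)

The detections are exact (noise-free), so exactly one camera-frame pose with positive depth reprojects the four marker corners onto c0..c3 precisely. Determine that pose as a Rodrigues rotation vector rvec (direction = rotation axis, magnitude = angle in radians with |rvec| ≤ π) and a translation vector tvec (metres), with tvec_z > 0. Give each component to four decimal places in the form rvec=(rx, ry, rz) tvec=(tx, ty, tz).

Intrinsics K: fx=731.6, fy=740.3, cx=324.5, cy=226.6
Marker side s = 0.246 m; corners in marker frame (Z=0):
  M0 = (-0.1230, +0.1230, 0)
  M1 = (+0.1230, +0.1230, 0)
  M2 = (+0.1230, -0.1230, 0)
  M3 = (-0.1230, -0.1230, 0)
Detected image corners:
  c0 = (336.939141, 333.901218) px
  c1 = (565.028695, 246.940790) px
  c2 = (473.180422, 21.121755) px
  c3 = (253.917645, 112.939576) px
Planar DLT: solve 8×8 A·h = b for H (H[2,2]=1):
  H  [+855.27693 +310.80841 +404.86621]
  H  [-387.08406 +888.47810 +177.95588]
  H  [-0.13194 -0.10884 +1.00000]
B = K⁻¹H; ‖b₁‖=1.325571, ‖b₂‖=1.325571; λ = 2/(‖b₁‖+‖b₂‖) = 0.754392, sign → tz>0 ⇒ λ=+0.754392
r₁ = λ·B[:,0] = (+0.92607,-0.36399,-0.09954); r₂ = λ·B[:,1] = (+0.35691,+0.93052,-0.08211)
r₃ = r₁×r₂ = (+0.12251,+0.04051,+0.99164); SVD([r₁ r₂ r₃]) → R = UVᵀ:
  R  [+0.92607 +0.35691 +0.12251]
  R  [-0.36399 +0.93052 +0.04051]
  R  [-0.09954 -0.08211 +0.99164]
t = (+0.08287, -0.04957, +0.75439) m
tr R = 2.848235; θ = arccos((tr R − 1)/2) = 0.392077 rad = 22.464°
axis k = ((R−Rᵀ)₃₂, (R−Rᵀ)₁₃, (R−Rᵀ)₂₁) / (2 sinθ) = (-0.160452, +0.290549, -0.943311)
rvec = θ·k = (-0.062910, +0.113918, -0.369851)

rvec=(-0.0629, 0.1139, -0.3699) tvec=(0.0829, -0.0496, 0.7544)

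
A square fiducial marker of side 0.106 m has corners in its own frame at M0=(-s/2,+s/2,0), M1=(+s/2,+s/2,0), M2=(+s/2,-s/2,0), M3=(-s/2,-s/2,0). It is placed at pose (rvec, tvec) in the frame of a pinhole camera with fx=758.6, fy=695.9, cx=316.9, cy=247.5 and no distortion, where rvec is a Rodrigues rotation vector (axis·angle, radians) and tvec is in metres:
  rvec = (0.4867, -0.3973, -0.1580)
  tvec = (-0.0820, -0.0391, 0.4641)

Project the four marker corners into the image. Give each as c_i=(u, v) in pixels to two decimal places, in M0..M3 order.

Intrinsics K: fx=758.6, fy=695.9, cx=316.9, cy=247.5
Marker side s = 0.106 m; corners in marker frame (Z=0):
  M0 = (-0.0530, +0.0530, 0)
  M1 = (+0.0530, +0.0530, 0)
  M2 = (+0.0530, -0.0530, 0)
  M3 = (-0.0530, -0.0530, 0)
rvec = (0.4867, -0.3973, -0.1580), |rvec| = θ = 0.64783 rad = 37.118°
Rodrigues: sinθ=0.60346, 1−cosθ=0.20261; R = I + sinθ·[k]× + (1−cosθ)·[k]×²:
    [+0.91175 +0.05383 -0.40721]
    [-0.24053 +0.87359 -0.42306]
    [+0.33296 +0.48367 +0.80944]
t = (-0.0820, -0.0391, 0.4641) m
M0: Pc = R·M0+t = (-0.12747, +0.01995, +0.47209); u = 758.6·(-0.12747)/0.47209 + 316.9 = 112.0683, v = 695.9·(+0.01995)/0.47209 + 247.5 = 276.9058
M1: Pc = R·M1+t = (-0.03082, -0.00555, +0.50738); u = 758.6·(-0.03082)/0.50738 + 316.9 = 270.8135, v = 695.9·(-0.00555)/0.50738 + 247.5 = 239.8915
M2: Pc = R·M2+t = (-0.03653, -0.09815, +0.45611); u = 758.6·(-0.03653)/0.45611 + 316.9 = 256.1432, v = 695.9·(-0.09815)/0.45611 + 247.5 = 97.7530
M3: Pc = R·M3+t = (-0.13318, -0.07265, +0.42082); u = 758.6·(-0.13318)/0.42082 + 316.9 = 76.8275, v = 695.9·(-0.07265)/0.42082 + 247.5 = 127.3557

c0=(112.07, 276.91) c1=(270.81, 239.89) c2=(256.14, 97.75) c3=(76.83, 127.36)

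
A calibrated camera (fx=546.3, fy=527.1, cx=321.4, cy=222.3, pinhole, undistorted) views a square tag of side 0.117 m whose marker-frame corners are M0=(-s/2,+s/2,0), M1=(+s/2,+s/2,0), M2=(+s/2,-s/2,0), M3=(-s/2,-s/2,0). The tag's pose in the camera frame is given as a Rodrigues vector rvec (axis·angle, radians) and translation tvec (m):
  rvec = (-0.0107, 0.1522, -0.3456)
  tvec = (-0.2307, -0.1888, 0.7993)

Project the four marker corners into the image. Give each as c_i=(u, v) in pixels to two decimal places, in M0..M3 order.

c0=(141.47, 147.75) c1=(212.89, 119.67) c2=(186.34, 47.03) c3=(115.85, 76.50)

Intrinsics K: fx=546.3, fy=527.1, cx=321.4, cy=222.3
Marker side s = 0.117 m; corners in marker frame (Z=0):
  M0 = (-0.0585, +0.0585, 0)
  M1 = (+0.0585, +0.0585, 0)
  M2 = (+0.0585, -0.0585, 0)
  M3 = (-0.0585, -0.0585, 0)
rvec = (-0.0107, 0.1522, -0.3456), |rvec| = θ = 0.37778 rad = 21.645°
Rodrigues: sinθ=0.36886, 1−cosθ=0.07051; R = I + sinθ·[k]× + (1−cosθ)·[k]×²:
    [+0.92954 +0.33663 +0.15043]
    [-0.33824 +0.94093 -0.01554]
    [-0.14678 -0.03644 +0.98850]
t = (-0.2307, -0.1888, 0.7993) m
M0: Pc = R·M0+t = (-0.26539, -0.11397, +0.80576); u = 546.3·(-0.26539)/0.80576 + 321.4 = 141.4695, v = 527.1·(-0.11397)/0.80576 + 222.3 = 147.7454
M1: Pc = R·M1+t = (-0.15663, -0.15354, +0.78858); u = 546.3·(-0.15663)/0.78858 + 321.4 = 212.8935, v = 527.1·(-0.15354)/0.78858 + 222.3 = 119.6697
M2: Pc = R·M2+t = (-0.19601, -0.26363, +0.79284); u = 546.3·(-0.19601)/0.79284 + 321.4 = 186.3384, v = 527.1·(-0.26363)/0.79284 + 222.3 = 47.0322
M3: Pc = R·M3+t = (-0.30477, -0.22406, +0.81002); u = 546.3·(-0.30477)/0.81002 + 321.4 = 115.8533, v = 527.1·(-0.22406)/0.81002 + 222.3 = 76.5001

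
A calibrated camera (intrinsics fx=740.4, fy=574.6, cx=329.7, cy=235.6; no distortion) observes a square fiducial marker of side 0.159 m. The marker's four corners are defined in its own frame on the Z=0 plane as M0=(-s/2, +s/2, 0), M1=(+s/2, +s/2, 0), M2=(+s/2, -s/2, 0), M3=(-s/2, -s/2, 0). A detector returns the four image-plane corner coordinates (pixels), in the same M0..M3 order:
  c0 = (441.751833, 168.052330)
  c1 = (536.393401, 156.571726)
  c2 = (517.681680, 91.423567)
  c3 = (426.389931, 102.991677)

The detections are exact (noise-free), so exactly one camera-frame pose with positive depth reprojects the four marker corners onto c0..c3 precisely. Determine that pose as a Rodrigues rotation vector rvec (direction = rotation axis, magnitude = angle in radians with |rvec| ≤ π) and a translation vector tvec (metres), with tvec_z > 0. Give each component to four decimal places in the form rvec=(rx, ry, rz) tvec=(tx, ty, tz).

Intrinsics K: fx=740.4, fy=574.6, cx=329.7, cy=235.6
Marker side s = 0.159 m; corners in marker frame (Z=0):
  M0 = (-0.0795, +0.0795, 0)
  M1 = (+0.0795, +0.0795, 0)
  M2 = (+0.0795, -0.0795, 0)
  M3 = (-0.0795, -0.0795, 0)
Detected image corners:
  c0 = (441.751833, 168.052330) px
  c1 = (536.393401, 156.571726) px
  c2 = (517.681680, 91.423567) px
  c3 = (426.389931, 102.991677) px
Planar DLT: solve 8×8 A·h = b for H (H[2,2]=1):
  H  [+561.90714 +2.35024 +480.23274]
  H  [-78.58917 +381.17319 +129.21722]
  H  [-0.04704 -0.21800 +1.00000]
B = K⁻¹H; ‖b₁‖=0.790073, ‖b₂‖=0.790073; λ = 2/(‖b₁‖+‖b₂‖) = 1.265706, sign → tz>0 ⇒ λ=+1.265706
r₁ = λ·B[:,0] = (+0.98709,-0.14870,-0.05954); r₂ = λ·B[:,1] = (+0.12689,+0.95277,-0.27592)
r₃ = r₁×r₂ = (+0.09776,+0.26480,+0.95933); SVD([r₁ r₂ r₃]) → R = UVᵀ:
  R  [+0.98709 +0.12689 +0.09776]
  R  [-0.14870 +0.95277 +0.26480]
  R  [-0.05954 -0.27592 +0.95933]
t = (+0.25733, -0.23434, +1.26571) m
tr R = 2.899190; θ = arccos((tr R − 1)/2) = 0.318854 rad = 18.269°
axis k = ((R−Rᵀ)₃₂, (R−Rᵀ)₁₃, (R−Rᵀ)₂₁) / (2 sinθ) = (-0.862461, +0.250894, -0.439560)
rvec = θ·k = (-0.274999, +0.079999, -0.140156)

rvec=(-0.2750, 0.0800, -0.1402) tvec=(0.2573, -0.2343, 1.2657)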